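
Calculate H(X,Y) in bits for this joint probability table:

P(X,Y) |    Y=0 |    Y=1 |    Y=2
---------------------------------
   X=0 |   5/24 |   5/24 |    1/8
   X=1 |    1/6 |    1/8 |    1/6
2.5546 bits

Joint entropy is H(X,Y) = -Σ_{x,y} p(x,y) log p(x,y).

Summing over all non-zero entries:
H(X,Y) = -[5/24·log_2(5/24) + 5/24·log_2(5/24) + 1/8·log_2(1/8) + 1/6·log_2(1/6) + 1/8·log_2(1/8) + 1/6·log_2(1/6)]
H(X,Y) = 2.5546 bits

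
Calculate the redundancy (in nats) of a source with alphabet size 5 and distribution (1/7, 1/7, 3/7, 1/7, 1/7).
0.1344 nats

Redundancy measures how far a source is from maximum entropy:
R = H_max - H(X)

Maximum entropy for 5 symbols: H_max = log_e(5) = 1.6094 nats
Actual entropy: H(X) = 1.4751 nats
Redundancy: R = 1.6094 - 1.4751 = 0.1344 nats

This redundancy represents potential for compression: the source could be compressed by 0.1344 nats per symbol.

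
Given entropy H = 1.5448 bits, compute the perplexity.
2.9176

Perplexity is 2^H (or exp(H) for natural log).

H = 1.5448 bits
Perplexity = 2^1.5448 = 2.9176

Interpretation: The model's uncertainty is equivalent to choosing uniformly among 2.9 options.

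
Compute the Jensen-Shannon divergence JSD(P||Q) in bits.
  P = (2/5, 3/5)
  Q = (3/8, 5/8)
0.0005 bits

Jensen-Shannon divergence is:
JSD(P||Q) = 0.5 × D_KL(P||M) + 0.5 × D_KL(Q||M)
where M = 0.5 × (P + Q) is the mixture distribution.

M = 0.5 × (2/5, 3/5) + 0.5 × (3/8, 5/8) = (0.3875, 0.6125)

D_KL(P||M) = 0.0005 bits
D_KL(Q||M) = 0.0005 bits

JSD(P||Q) = 0.5 × 0.0005 + 0.5 × 0.0005 = 0.0005 bits

Unlike KL divergence, JSD is symmetric and bounded: 0 ≤ JSD ≤ log(2).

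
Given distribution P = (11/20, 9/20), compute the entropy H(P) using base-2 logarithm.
0.9928 bits

Shannon entropy is H(X) = -Σ p(x) log p(x).

For P = (11/20, 9/20):
H = -11/20 × log_2(11/20) -9/20 × log_2(9/20)
H = 0.9928 bits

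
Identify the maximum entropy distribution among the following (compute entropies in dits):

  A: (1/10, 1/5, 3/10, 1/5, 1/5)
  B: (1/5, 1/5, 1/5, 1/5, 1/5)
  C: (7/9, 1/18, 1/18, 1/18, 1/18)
B

For a discrete distribution over n outcomes, entropy is maximized by the uniform distribution.

Computing entropies:
H(A) = 0.6762 dits
H(B) = 0.6990 dits
H(C) = 0.3638 dits

The uniform distribution (where all probabilities equal 1/5) achieves the maximum entropy of log_10(5) = 0.6990 dits.

Distribution B has the highest entropy.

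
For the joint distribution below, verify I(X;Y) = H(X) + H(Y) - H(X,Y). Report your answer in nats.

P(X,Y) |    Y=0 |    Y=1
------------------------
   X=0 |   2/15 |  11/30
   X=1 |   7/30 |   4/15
I(X;Y) = 0.0217 nats

Mutual information has multiple equivalent forms:
- I(X;Y) = H(X) - H(X|Y)
- I(X;Y) = H(Y) - H(Y|X)
- I(X;Y) = H(X) + H(Y) - H(X,Y)

Computing all quantities:
H(X) = 0.6931, H(Y) = 0.6572, H(X,Y) = 1.3286
H(X|Y) = 0.6714, H(Y|X) = 0.6354

Verification:
H(X) - H(X|Y) = 0.6931 - 0.6714 = 0.0217
H(Y) - H(Y|X) = 0.6572 - 0.6354 = 0.0217
H(X) + H(Y) - H(X,Y) = 0.6931 + 0.6572 - 1.3286 = 0.0217

All forms give I(X;Y) = 0.0217 nats. ✓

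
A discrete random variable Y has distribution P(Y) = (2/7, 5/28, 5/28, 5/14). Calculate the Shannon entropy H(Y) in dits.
0.5824 dits

Shannon entropy is H(X) = -Σ p(x) log p(x).

For P = (2/7, 5/28, 5/28, 5/14):
H = -2/7 × log_10(2/7) -5/28 × log_10(5/28) -5/28 × log_10(5/28) -5/14 × log_10(5/14)
H = 0.5824 dits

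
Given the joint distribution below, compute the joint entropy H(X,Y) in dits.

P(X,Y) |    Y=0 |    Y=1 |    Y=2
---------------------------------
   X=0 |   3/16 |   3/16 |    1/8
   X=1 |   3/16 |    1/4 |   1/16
0.7476 dits

Joint entropy is H(X,Y) = -Σ_{x,y} p(x,y) log p(x,y).

Summing over all non-zero entries:
H(X,Y) = -[3/16·log_10(3/16) + 3/16·log_10(3/16) + 1/8·log_10(1/8) + 3/16·log_10(3/16) + 1/4·log_10(1/4) + 1/16·log_10(1/16)]
H(X,Y) = 0.7476 dits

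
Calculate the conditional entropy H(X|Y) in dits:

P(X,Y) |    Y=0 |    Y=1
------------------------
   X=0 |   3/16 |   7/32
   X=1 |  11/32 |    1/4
0.2904 dits

Using the chain rule: H(X|Y) = H(X,Y) - H(Y)

First, compute H(X,Y) = 0.5906 dits

Marginal P(Y) = (17/32, 15/32)
H(Y) = 0.3002 dits

H(X|Y) = H(X,Y) - H(Y) = 0.5906 - 0.3002 = 0.2904 dits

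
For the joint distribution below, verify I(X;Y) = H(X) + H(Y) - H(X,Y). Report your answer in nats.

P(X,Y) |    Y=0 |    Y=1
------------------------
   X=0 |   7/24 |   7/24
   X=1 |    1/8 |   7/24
I(X;Y) = 0.0203 nats

Mutual information has multiple equivalent forms:
- I(X;Y) = H(X) - H(X|Y)
- I(X;Y) = H(Y) - H(Y|X)
- I(X;Y) = H(X) + H(Y) - H(X,Y)

Computing all quantities:
H(X) = 0.6792, H(Y) = 0.6792, H(X,Y) = 1.3381
H(X|Y) = 0.6589, H(Y|X) = 0.6589

Verification:
H(X) - H(X|Y) = 0.6792 - 0.6589 = 0.0203
H(Y) - H(Y|X) = 0.6792 - 0.6589 = 0.0203
H(X) + H(Y) - H(X,Y) = 0.6792 + 0.6792 - 1.3381 = 0.0203

All forms give I(X;Y) = 0.0203 nats. ✓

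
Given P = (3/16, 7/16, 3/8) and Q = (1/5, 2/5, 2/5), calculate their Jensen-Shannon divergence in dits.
0.0003 dits

Jensen-Shannon divergence is:
JSD(P||Q) = 0.5 × D_KL(P||M) + 0.5 × D_KL(Q||M)
where M = 0.5 × (P + Q) is the mixture distribution.

M = 0.5 × (3/16, 7/16, 3/8) + 0.5 × (1/5, 2/5, 2/5) = (0.19375, 0.41875, 0.3875)

D_KL(P||M) = 0.0003 dits
D_KL(Q||M) = 0.0003 dits

JSD(P||Q) = 0.5 × 0.0003 + 0.5 × 0.0003 = 0.0003 dits

Unlike KL divergence, JSD is symmetric and bounded: 0 ≤ JSD ≤ log(2).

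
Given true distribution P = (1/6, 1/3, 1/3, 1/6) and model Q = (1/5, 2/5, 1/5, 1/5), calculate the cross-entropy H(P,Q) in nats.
1.3784 nats

Cross-entropy: H(P,Q) = -Σ p(x) log q(x)

Alternatively: H(P,Q) = H(P) + D_KL(P||Q)
H(P) = 1.3297 nats
D_KL(P||Q) = 0.0487 nats

H(P,Q) = 1.3297 + 0.0487 = 1.3784 nats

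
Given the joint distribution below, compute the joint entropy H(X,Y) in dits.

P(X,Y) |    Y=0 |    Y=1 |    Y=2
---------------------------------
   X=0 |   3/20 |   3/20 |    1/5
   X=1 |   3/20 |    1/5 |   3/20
0.7739 dits

Joint entropy is H(X,Y) = -Σ_{x,y} p(x,y) log p(x,y).

Summing over all non-zero entries:
H(X,Y) = -[3/20·log_10(3/20) + 3/20·log_10(3/20) + 1/5·log_10(1/5) + 3/20·log_10(3/20) + 1/5·log_10(1/5) + 3/20·log_10(3/20)]
H(X,Y) = 0.7739 dits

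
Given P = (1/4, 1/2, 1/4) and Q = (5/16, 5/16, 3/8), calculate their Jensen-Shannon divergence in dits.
0.0082 dits

Jensen-Shannon divergence is:
JSD(P||Q) = 0.5 × D_KL(P||M) + 0.5 × D_KL(Q||M)
where M = 0.5 × (P + Q) is the mixture distribution.

M = 0.5 × (1/4, 1/2, 1/4) + 0.5 × (5/16, 5/16, 3/8) = (9/32, 13/32, 5/16)

D_KL(P||M) = 0.0081 dits
D_KL(Q||M) = 0.0084 dits

JSD(P||Q) = 0.5 × 0.0081 + 0.5 × 0.0084 = 0.0082 dits

Unlike KL divergence, JSD is symmetric and bounded: 0 ≤ JSD ≤ log(2).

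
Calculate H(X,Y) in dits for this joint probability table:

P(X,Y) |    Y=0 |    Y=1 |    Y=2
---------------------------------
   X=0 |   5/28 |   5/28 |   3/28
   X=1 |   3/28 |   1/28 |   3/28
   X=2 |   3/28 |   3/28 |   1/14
0.9204 dits

Joint entropy is H(X,Y) = -Σ_{x,y} p(x,y) log p(x,y).

Summing over all non-zero entries:
H(X,Y) = -[5/28·log_10(5/28) + 5/28·log_10(5/28) + 3/28·log_10(3/28) + 3/28·log_10(3/28) + 1/28·log_10(1/28) + 3/28·log_10(3/28) + 3/28·log_10(3/28) + 3/28·log_10(3/28) + 1/14·log_10(1/14)]
H(X,Y) = 0.9204 dits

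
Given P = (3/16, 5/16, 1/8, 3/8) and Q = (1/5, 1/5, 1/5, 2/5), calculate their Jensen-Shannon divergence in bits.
0.0157 bits

Jensen-Shannon divergence is:
JSD(P||Q) = 0.5 × D_KL(P||M) + 0.5 × D_KL(Q||M)
where M = 0.5 × (P + Q) is the mixture distribution.

M = 0.5 × (3/16, 5/16, 1/8, 3/8) + 0.5 × (1/5, 1/5, 1/5, 2/5) = (0.19375, 0.25625, 0.1625, 0.3875)

D_KL(P||M) = 0.0155 bits
D_KL(Q||M) = 0.0159 bits

JSD(P||Q) = 0.5 × 0.0155 + 0.5 × 0.0159 = 0.0157 bits

Unlike KL divergence, JSD is symmetric and bounded: 0 ≤ JSD ≤ log(2).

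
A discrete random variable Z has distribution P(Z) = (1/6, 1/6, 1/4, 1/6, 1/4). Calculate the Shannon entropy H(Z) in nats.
1.5890 nats

Shannon entropy is H(X) = -Σ p(x) log p(x).

For P = (1/6, 1/6, 1/4, 1/6, 1/4):
H = -1/6 × log_e(1/6) -1/6 × log_e(1/6) -1/4 × log_e(1/4) -1/6 × log_e(1/6) -1/4 × log_e(1/4)
H = 1.5890 nats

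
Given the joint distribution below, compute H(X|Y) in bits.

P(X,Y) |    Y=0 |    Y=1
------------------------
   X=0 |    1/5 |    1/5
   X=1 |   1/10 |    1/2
0.8797 bits

Using the chain rule: H(X|Y) = H(X,Y) - H(Y)

First, compute H(X,Y) = 1.7610 bits

Marginal P(Y) = (3/10, 7/10)
H(Y) = 0.8813 bits

H(X|Y) = H(X,Y) - H(Y) = 1.7610 - 0.8813 = 0.8797 bits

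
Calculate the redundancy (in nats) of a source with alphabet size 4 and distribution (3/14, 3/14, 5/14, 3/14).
0.0283 nats

Redundancy measures how far a source is from maximum entropy:
R = H_max - H(X)

Maximum entropy for 4 symbols: H_max = log_e(4) = 1.3863 nats
Actual entropy: H(X) = 1.3580 nats
Redundancy: R = 1.3863 - 1.3580 = 0.0283 nats

This redundancy represents potential for compression: the source could be compressed by 0.0283 nats per symbol.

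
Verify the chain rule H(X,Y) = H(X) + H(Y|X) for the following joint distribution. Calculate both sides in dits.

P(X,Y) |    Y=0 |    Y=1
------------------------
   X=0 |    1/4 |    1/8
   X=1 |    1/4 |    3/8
H(X,Y) = 0.5737, H(X) = 0.2873, H(Y|X) = 0.2863 (all in dits)

Chain rule: H(X,Y) = H(X) + H(Y|X)

Left side — joint entropy directly:
H(X,Y) = -Σ p(x,y) log p(x,y) = 0.5737 dits

Right side — compute H(Y|X) from the conditional distributions:
P(X) = (3/8, 5/8), so H(X) = 0.2873 dits
H(Y|X) = Σ_x P(X=x) · H(Y|X=x):
  P(Y|X=0) = (2/3, 1/3), H(Y|X=0) = 0.2764, weight P(X=0) = 3/8
  P(Y|X=1) = (2/5, 3/5), H(Y|X=1) = 0.2923, weight P(X=1) = 5/8
H(Y|X) = 0.2863 dits

H(X) + H(Y|X) = 0.2873 + 0.2863 = 0.5737 dits

Both sides equal 0.5737 dits. ✓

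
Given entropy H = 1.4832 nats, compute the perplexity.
4.4070

Perplexity is e^H (or exp(H) for natural log).

H = 1.4832 nats
Perplexity = e^1.4832 = 4.4070

Interpretation: The model's uncertainty is equivalent to choosing uniformly among 4.4 options.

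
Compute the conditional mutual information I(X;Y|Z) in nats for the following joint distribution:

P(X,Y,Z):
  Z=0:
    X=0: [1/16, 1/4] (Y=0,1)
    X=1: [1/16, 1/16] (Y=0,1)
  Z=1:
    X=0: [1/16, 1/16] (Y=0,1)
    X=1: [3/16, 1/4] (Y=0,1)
0.0197 nats

Conditional mutual information: I(X;Y|Z) = H(X|Z) + H(Y|Z) - H(X,Y|Z)

H(Z) = 0.6853
H(X,Z) = 1.2450 → H(X|Z) = 0.5597
H(Y,Z) = 1.3335 → H(Y|Z) = 0.6482
H(X,Y,Z) = 1.8735 → H(X,Y|Z) = 1.1881

I(X;Y|Z) = 0.5597 + 0.6482 - 1.1881 = 0.0197 nats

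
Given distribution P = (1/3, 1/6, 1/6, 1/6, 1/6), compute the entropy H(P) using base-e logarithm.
1.5607 nats

Shannon entropy is H(X) = -Σ p(x) log p(x).

For P = (1/3, 1/6, 1/6, 1/6, 1/6):
H = -1/3 × log_e(1/3) -1/6 × log_e(1/6) -1/6 × log_e(1/6) -1/6 × log_e(1/6) -1/6 × log_e(1/6)
H = 1.5607 nats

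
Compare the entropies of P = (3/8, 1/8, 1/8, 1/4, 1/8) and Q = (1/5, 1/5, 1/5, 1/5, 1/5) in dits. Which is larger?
Q

Computing entropies in dits:
H(P) = 0.6489
H(Q) = 0.6990

Distribution Q has higher entropy.

Intuition: The distribution closer to uniform (more spread out) has higher entropy.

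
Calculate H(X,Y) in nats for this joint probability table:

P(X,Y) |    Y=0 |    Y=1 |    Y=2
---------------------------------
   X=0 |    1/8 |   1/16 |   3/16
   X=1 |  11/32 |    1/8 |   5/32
1.6641 nats

Joint entropy is H(X,Y) = -Σ_{x,y} p(x,y) log p(x,y).

Summing over all non-zero entries:
H(X,Y) = -[1/8·log_e(1/8) + 1/16·log_e(1/16) + 3/16·log_e(3/16) + 11/32·log_e(11/32) + 1/8·log_e(1/8) + 5/32·log_e(5/32)]
H(X,Y) = 1.6641 nats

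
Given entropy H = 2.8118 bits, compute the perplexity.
7.0216

Perplexity is 2^H (or exp(H) for natural log).

H = 2.8118 bits
Perplexity = 2^2.8118 = 7.0216

Interpretation: The model's uncertainty is equivalent to choosing uniformly among 7.0 options.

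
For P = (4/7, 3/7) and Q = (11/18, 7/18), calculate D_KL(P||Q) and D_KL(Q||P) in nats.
D_KL(P||Q) = 0.0033, D_KL(Q||P) = 0.0032

KL divergence is not symmetric: D_KL(P||Q) ≠ D_KL(Q||P) in general.

D_KL(P||Q) = 0.0033 nats
D_KL(Q||P) = 0.0032 nats

No, they are not equal!

This asymmetry is why KL divergence is not a true distance metric.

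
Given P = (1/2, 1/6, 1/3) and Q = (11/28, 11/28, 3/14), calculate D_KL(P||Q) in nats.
0.1250 nats

KL divergence: D_KL(P||Q) = Σ p(x) log(p(x)/q(x))

Computing term by term:
  x=0: 1/2 × log_e[(1/2)/(11/28)] = 1/2 × 0.2412 = 0.1206
  x=1: 1/6 × log_e[(1/6)/(11/28)] = 1/6 × -0.8575 = -0.1429
  x=2: 1/3 × log_e[(1/3)/(3/14)] = 1/3 × 0.4418 = 0.1473

D_KL(P||Q) = 0.1250 nats

Note: KL divergence is always non-negative and equals 0 iff P = Q.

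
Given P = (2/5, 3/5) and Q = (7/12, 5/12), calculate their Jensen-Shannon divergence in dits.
0.0073 dits

Jensen-Shannon divergence is:
JSD(P||Q) = 0.5 × D_KL(P||M) + 0.5 × D_KL(Q||M)
where M = 0.5 × (P + Q) is the mixture distribution.

M = 0.5 × (2/5, 3/5) + 0.5 × (7/12, 5/12) = (0.491667, 0.508333)

D_KL(P||M) = 0.0074 dits
D_KL(Q||M) = 0.0073 dits

JSD(P||Q) = 0.5 × 0.0074 + 0.5 × 0.0073 = 0.0073 dits

Unlike KL divergence, JSD is symmetric and bounded: 0 ≤ JSD ≤ log(2).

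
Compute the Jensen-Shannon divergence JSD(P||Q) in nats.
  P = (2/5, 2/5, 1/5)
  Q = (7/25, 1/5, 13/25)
0.0591 nats

Jensen-Shannon divergence is:
JSD(P||Q) = 0.5 × D_KL(P||M) + 0.5 × D_KL(Q||M)
where M = 0.5 × (P + Q) is the mixture distribution.

M = 0.5 × (2/5, 2/5, 1/5) + 0.5 × (7/25, 1/5, 13/25) = (0.34, 3/10, 9/25)

D_KL(P||M) = 0.0625 nats
D_KL(Q||M) = 0.0558 nats

JSD(P||Q) = 0.5 × 0.0625 + 0.5 × 0.0558 = 0.0591 nats

Unlike KL divergence, JSD is symmetric and bounded: 0 ≤ JSD ≤ log(2).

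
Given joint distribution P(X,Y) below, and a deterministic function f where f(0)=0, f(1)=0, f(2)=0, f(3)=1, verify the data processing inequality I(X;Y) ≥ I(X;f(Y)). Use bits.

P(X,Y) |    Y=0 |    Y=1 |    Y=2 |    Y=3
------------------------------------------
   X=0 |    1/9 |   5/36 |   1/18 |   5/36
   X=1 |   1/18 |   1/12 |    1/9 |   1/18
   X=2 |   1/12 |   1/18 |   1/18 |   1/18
I(X;Y) = 0.0551, I(X;f(Y)) = 0.0130, inequality holds: 0.0551 ≥ 0.0130

Data Processing Inequality: For any Markov chain X → Y → Z, we have I(X;Y) ≥ I(X;Z).

Here Z = f(Y) is a deterministic function of Y, forming X → Y → Z.

Original I(X;Y) = 0.0551 bits

After applying f:
P(X,Z) where Z=f(Y):
- P(X,Z=0) = P(X,Y=0) + P(X,Y=1) + P(X,Y=2)
- P(X,Z=1) = P(X,Y=3)

I(X;Z) = I(X;f(Y)) = 0.0130 bits

Verification: 0.0551 ≥ 0.0130 ✓

Information cannot be created by processing; the function f can only lose information about X.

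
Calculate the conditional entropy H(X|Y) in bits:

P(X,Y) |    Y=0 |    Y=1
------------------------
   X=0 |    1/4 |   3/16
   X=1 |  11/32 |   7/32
0.9875 bits

Using the chain rule: H(X|Y) = H(X,Y) - H(Y)

First, compute H(X,Y) = 1.9620 bits

Marginal P(Y) = (19/32, 13/32)
H(Y) = 0.9745 bits

H(X|Y) = H(X,Y) - H(Y) = 1.9620 - 0.9745 = 0.9875 bits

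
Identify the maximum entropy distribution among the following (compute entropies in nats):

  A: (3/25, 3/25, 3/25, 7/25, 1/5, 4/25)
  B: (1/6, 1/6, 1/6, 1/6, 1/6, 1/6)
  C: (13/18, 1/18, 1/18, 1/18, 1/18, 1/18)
B

For a discrete distribution over n outcomes, entropy is maximized by the uniform distribution.

Computing entropies:
H(A) = 1.7348 nats
H(B) = 1.7918 nats
H(C) = 1.0379 nats

The uniform distribution (where all probabilities equal 1/6) achieves the maximum entropy of log_e(6) = 1.7918 nats.

Distribution B has the highest entropy.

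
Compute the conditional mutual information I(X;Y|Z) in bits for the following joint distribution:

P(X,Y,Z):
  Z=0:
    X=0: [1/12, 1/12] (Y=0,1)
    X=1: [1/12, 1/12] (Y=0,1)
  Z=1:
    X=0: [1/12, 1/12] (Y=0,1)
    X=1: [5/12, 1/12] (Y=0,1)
0.0492 bits

Conditional mutual information: I(X;Y|Z) = H(X|Z) + H(Y|Z) - H(X,Y|Z)

H(Z) = 0.9183
H(X,Z) = 1.7925 → H(X|Z) = 0.8742
H(Y,Z) = 1.7925 → H(Y|Z) = 0.8742
H(X,Y,Z) = 2.6175 → H(X,Y|Z) = 1.6992

I(X;Y|Z) = 0.8742 + 0.8742 - 1.6992 = 0.0492 bits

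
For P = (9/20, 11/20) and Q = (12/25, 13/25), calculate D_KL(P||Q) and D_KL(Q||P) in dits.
D_KL(P||Q) = 0.0008, D_KL(Q||P) = 0.0008

KL divergence is not symmetric: D_KL(P||Q) ≠ D_KL(Q||P) in general.

D_KL(P||Q) = 0.0008 dits
D_KL(Q||P) = 0.0008 dits

In this case they happen to be equal (to 4 decimal places).

This asymmetry is why KL divergence is not a true distance metric.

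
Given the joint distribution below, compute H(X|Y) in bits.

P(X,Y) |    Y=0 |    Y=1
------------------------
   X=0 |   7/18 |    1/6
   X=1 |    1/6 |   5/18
0.9138 bits

Using the chain rule: H(X|Y) = H(X,Y) - H(Y)

First, compute H(X,Y) = 1.9049 bits

Marginal P(Y) = (5/9, 4/9)
H(Y) = 0.9911 bits

H(X|Y) = H(X,Y) - H(Y) = 1.9049 - 0.9911 = 0.9138 bits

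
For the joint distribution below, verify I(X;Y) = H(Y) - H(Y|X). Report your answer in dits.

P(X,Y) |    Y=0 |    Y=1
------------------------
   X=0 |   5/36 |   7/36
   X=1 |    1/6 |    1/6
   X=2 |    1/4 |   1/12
I(X;Y) = 0.0183 dits

Mutual information has multiple equivalent forms:
- I(X;Y) = H(X) - H(X|Y)
- I(X;Y) = H(Y) - H(Y|X)
- I(X;Y) = H(X) + H(Y) - H(X,Y)

Computing all quantities:
H(X) = 0.4771, H(Y) = 0.2983, H(X,Y) = 0.7572
H(X|Y) = 0.4589, H(Y|X) = 0.2801

Verification:
H(X) - H(X|Y) = 0.4771 - 0.4589 = 0.0183
H(Y) - H(Y|X) = 0.2983 - 0.2801 = 0.0183
H(X) + H(Y) - H(X,Y) = 0.4771 + 0.2983 - 0.7572 = 0.0183

All forms give I(X;Y) = 0.0183 dits. ✓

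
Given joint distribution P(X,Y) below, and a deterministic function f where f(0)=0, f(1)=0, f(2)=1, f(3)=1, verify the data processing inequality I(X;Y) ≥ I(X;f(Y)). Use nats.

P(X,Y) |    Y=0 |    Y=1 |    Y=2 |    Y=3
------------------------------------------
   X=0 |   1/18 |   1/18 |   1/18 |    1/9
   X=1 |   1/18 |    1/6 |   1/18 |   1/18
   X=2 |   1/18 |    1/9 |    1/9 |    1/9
I(X;Y) = 0.0450, I(X;f(Y)) = 0.0285, inequality holds: 0.0450 ≥ 0.0285

Data Processing Inequality: For any Markov chain X → Y → Z, we have I(X;Y) ≥ I(X;Z).

Here Z = f(Y) is a deterministic function of Y, forming X → Y → Z.

Original I(X;Y) = 0.0450 nats

After applying f:
P(X,Z) where Z=f(Y):
- P(X,Z=0) = P(X,Y=0) + P(X,Y=1)
- P(X,Z=1) = P(X,Y=2) + P(X,Y=3)

I(X;Z) = I(X;f(Y)) = 0.0285 nats

Verification: 0.0450 ≥ 0.0285 ✓

Information cannot be created by processing; the function f can only lose information about X.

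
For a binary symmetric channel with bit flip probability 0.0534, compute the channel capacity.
0.6993 bits

For a binary symmetric channel (BSC) with error probability p:
Capacity C = 1 - H(p) bits per symbol

where H(p) = -p log₂(p) - (1-p) log₂(1-p) is the binary entropy function.

H(0.0534) = 0.3007 bits
C = 1 - 0.3007 = 0.6993 bits per symbol

This means we can reliably transmit up to 0.6993 bits of information per channel use.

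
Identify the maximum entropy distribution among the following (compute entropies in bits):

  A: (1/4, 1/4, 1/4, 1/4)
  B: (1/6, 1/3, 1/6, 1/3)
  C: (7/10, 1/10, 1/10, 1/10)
A

For a discrete distribution over n outcomes, entropy is maximized by the uniform distribution.

Computing entropies:
H(A) = 2.0000 bits
H(B) = 1.9183 bits
H(C) = 1.3568 bits

The uniform distribution (where all probabilities equal 1/4) achieves the maximum entropy of log_2(4) = 2.0000 bits.

Distribution A has the highest entropy.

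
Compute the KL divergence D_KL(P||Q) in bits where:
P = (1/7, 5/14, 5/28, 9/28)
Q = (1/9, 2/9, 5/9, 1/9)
0.4964 bits

KL divergence: D_KL(P||Q) = Σ p(x) log(p(x)/q(x))

Computing term by term:
  x=0: 1/7 × log_2[(1/7)/(1/9)] = 1/7 × 0.3626 = 0.0518
  x=1: 5/14 × log_2[(5/14)/(2/9)] = 5/14 × 0.6845 = 0.2445
  x=2: 5/28 × log_2[(5/28)/(5/9)] = 5/28 × -1.6374 = -0.2924
  x=3: 9/28 × log_2[(9/28)/(1/9)] = 9/28 × 1.5325 = 0.4926

D_KL(P||Q) = 0.4964 bits

Note: KL divergence is always non-negative and equals 0 iff P = Q.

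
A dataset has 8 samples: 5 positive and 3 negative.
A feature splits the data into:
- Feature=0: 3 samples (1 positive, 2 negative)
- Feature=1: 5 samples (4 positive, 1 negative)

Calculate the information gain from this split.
0.1589 bits

Information Gain = H(Y) - H(Y|Feature)

Before split:
P(positive) = 5/8 = 0.6250
H(Y) = 0.9544 bits

After split:
Feature=0: H = 0.9183 bits (weight = 3/8)
Feature=1: H = 0.7219 bits (weight = 5/8)
H(Y|Feature) = (3/8)×0.9183 + (5/8)×0.7219 = 0.7956 bits

Information Gain = 0.9544 - 0.7956 = 0.1589 bits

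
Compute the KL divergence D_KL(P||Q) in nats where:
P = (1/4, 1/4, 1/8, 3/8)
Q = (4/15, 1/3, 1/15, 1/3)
0.0347 nats

KL divergence: D_KL(P||Q) = Σ p(x) log(p(x)/q(x))

Computing term by term:
  x=0: 1/4 × log_e[(1/4)/(4/15)] = 1/4 × -0.0645 = -0.0161
  x=1: 1/4 × log_e[(1/4)/(1/3)] = 1/4 × -0.2877 = -0.0719
  x=2: 1/8 × log_e[(1/8)/(1/15)] = 1/8 × 0.6286 = 0.0786
  x=3: 3/8 × log_e[(3/8)/(1/3)] = 3/8 × 0.1178 = 0.0442

D_KL(P||Q) = 0.0347 nats

Note: KL divergence is always non-negative and equals 0 iff P = Q.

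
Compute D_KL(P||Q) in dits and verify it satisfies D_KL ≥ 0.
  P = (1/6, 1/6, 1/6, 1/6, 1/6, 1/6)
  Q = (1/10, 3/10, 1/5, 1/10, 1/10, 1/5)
0.0420 dits

KL divergence satisfies the Gibbs inequality: D_KL(P||Q) ≥ 0 for all distributions P, Q.

D_KL(P||Q) = Σ p(x) log(p(x)/q(x))
Term by term:
  x=0: 1/6 × log_10[(1/6)/(1/10)] = 0.0370
  x=1: 1/6 × log_10[(1/6)/(3/10)] = -0.0425
  x=2: 1/6 × log_10[(1/6)/(1/5)] = -0.0132
  x=3: 1/6 × log_10[(1/6)/(1/10)] = 0.0370
  x=4: 1/6 × log_10[(1/6)/(1/10)] = 0.0370
  x=5: 1/6 × log_10[(1/6)/(1/5)] = -0.0132
D_KL(P||Q) = 0.0420 dits

D_KL(P||Q) = 0.0420 ≥ 0 ✓

This non-negativity is a fundamental property: relative entropy cannot be negative because it measures how different Q is from P.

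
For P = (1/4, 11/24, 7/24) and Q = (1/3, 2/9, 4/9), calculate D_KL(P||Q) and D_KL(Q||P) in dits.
D_KL(P||Q) = 0.0595, D_KL(Q||P) = 0.0531

KL divergence is not symmetric: D_KL(P||Q) ≠ D_KL(Q||P) in general.

D_KL(P||Q) = 0.0595 dits
D_KL(Q||P) = 0.0531 dits

No, they are not equal!

This asymmetry is why KL divergence is not a true distance metric.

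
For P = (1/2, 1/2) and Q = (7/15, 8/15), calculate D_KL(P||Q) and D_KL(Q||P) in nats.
D_KL(P||Q) = 0.0022, D_KL(Q||P) = 0.0022

KL divergence is not symmetric: D_KL(P||Q) ≠ D_KL(Q||P) in general.

D_KL(P||Q) = 0.0022 nats
D_KL(Q||P) = 0.0022 nats

In this case they happen to be equal (to 4 decimal places).

This asymmetry is why KL divergence is not a true distance metric.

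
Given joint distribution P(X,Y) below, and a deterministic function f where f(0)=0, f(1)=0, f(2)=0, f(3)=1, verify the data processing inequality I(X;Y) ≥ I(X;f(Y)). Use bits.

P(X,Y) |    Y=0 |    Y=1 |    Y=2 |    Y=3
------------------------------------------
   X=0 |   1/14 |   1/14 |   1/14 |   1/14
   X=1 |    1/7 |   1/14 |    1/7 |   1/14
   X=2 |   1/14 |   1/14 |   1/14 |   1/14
I(X;Y) = 0.0202, I(X;f(Y)) = 0.0074, inequality holds: 0.0202 ≥ 0.0074

Data Processing Inequality: For any Markov chain X → Y → Z, we have I(X;Y) ≥ I(X;Z).

Here Z = f(Y) is a deterministic function of Y, forming X → Y → Z.

Original I(X;Y) = 0.0202 bits

After applying f:
P(X,Z) where Z=f(Y):
- P(X,Z=0) = P(X,Y=0) + P(X,Y=1) + P(X,Y=2)
- P(X,Z=1) = P(X,Y=3)

I(X;Z) = I(X;f(Y)) = 0.0074 bits

Verification: 0.0202 ≥ 0.0074 ✓

Information cannot be created by processing; the function f can only lose information about X.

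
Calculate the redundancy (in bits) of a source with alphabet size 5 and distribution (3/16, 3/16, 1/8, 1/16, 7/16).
0.2695 bits

Redundancy measures how far a source is from maximum entropy:
R = H_max - H(X)

Maximum entropy for 5 symbols: H_max = log_2(5) = 2.3219 bits
Actual entropy: H(X) = 2.0524 bits
Redundancy: R = 2.3219 - 2.0524 = 0.2695 bits

This redundancy represents potential for compression: the source could be compressed by 0.2695 bits per symbol.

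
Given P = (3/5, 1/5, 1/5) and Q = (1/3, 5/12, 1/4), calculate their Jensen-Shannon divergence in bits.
0.0579 bits

Jensen-Shannon divergence is:
JSD(P||Q) = 0.5 × D_KL(P||M) + 0.5 × D_KL(Q||M)
where M = 0.5 × (P + Q) is the mixture distribution.

M = 0.5 × (3/5, 1/5, 1/5) + 0.5 × (1/3, 5/12, 1/4) = (7/15, 0.308333, 9/40)

D_KL(P||M) = 0.0587 bits
D_KL(Q||M) = 0.0572 bits

JSD(P||Q) = 0.5 × 0.0587 + 0.5 × 0.0572 = 0.0579 bits

Unlike KL divergence, JSD is symmetric and bounded: 0 ≤ JSD ≤ log(2).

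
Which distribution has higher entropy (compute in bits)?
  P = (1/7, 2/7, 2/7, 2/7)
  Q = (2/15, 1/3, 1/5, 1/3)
P

Computing entropies in bits:
H(P) = 1.9502
H(Q) = 1.9086

Distribution P has higher entropy.

Intuition: The distribution closer to uniform (more spread out) has higher entropy.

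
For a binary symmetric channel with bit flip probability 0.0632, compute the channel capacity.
0.6600 bits

For a binary symmetric channel (BSC) with error probability p:
Capacity C = 1 - H(p) bits per symbol

where H(p) = -p log₂(p) - (1-p) log₂(1-p) is the binary entropy function.

H(0.0632) = 0.3400 bits
C = 1 - 0.3400 = 0.6600 bits per symbol

This means we can reliably transmit up to 0.6600 bits of information per channel use.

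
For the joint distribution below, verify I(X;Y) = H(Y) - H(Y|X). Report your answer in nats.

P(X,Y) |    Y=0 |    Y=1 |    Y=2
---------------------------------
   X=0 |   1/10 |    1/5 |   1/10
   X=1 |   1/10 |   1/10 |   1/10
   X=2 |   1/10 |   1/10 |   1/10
I(X;Y) = 0.0138 nats

Mutual information has multiple equivalent forms:
- I(X;Y) = H(X) - H(X|Y)
- I(X;Y) = H(Y) - H(Y|X)
- I(X;Y) = H(X) + H(Y) - H(X,Y)

Computing all quantities:
H(X) = 1.0889, H(Y) = 1.0889, H(X,Y) = 2.1640
H(X|Y) = 1.0751, H(Y|X) = 1.0751

Verification:
H(X) - H(X|Y) = 1.0889 - 1.0751 = 0.0138
H(Y) - H(Y|X) = 1.0889 - 1.0751 = 0.0138
H(X) + H(Y) - H(X,Y) = 1.0889 + 1.0889 - 2.1640 = 0.0138

All forms give I(X;Y) = 0.0138 nats. ✓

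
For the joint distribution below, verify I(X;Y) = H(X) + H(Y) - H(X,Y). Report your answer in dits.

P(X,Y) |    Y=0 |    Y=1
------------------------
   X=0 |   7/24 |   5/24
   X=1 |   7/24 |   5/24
I(X;Y) = 0.0000 dits

Mutual information has multiple equivalent forms:
- I(X;Y) = H(X) - H(X|Y)
- I(X;Y) = H(Y) - H(Y|X)
- I(X;Y) = H(X) + H(Y) - H(X,Y)

Computing all quantities:
H(X) = 0.3010, H(Y) = 0.2950, H(X,Y) = 0.5960
H(X|Y) = 0.3010, H(Y|X) = 0.2950

Verification:
H(X) - H(X|Y) = 0.3010 - 0.3010 = 0.0000
H(Y) - H(Y|X) = 0.2950 - 0.2950 = 0.0000
H(X) + H(Y) - H(X,Y) = 0.3010 + 0.2950 - 0.5960 = 0.0000

All forms give I(X;Y) = 0.0000 dits. ✓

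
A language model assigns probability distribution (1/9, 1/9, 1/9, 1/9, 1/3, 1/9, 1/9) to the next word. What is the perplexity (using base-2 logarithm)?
6.2403

Perplexity is 2^H (or exp(H) for natural log).

First, H = -Σ p log p = 2.6416 bits
Perplexity = 2^2.6416 = 6.2403

Interpretation: The model's uncertainty is equivalent to choosing uniformly among 6.2 options.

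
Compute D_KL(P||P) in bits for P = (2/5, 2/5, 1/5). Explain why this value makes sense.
0.0000 bits

KL divergence satisfies the Gibbs inequality: D_KL(P||Q) ≥ 0 for all distributions P, Q.

D_KL(P||Q) = Σ p(x) log(p(x)/q(x))
Each term is p(x) × log_2(p(x)/p(x)) = p(x) × log_2(1) = 0, so the sum is 0.
D_KL(P||Q) = 0.0000 bits

When P = Q, the KL divergence is exactly 0, as there is no 'divergence' between identical distributions.

This non-negativity is a fundamental property: relative entropy cannot be negative because it measures how different Q is from P.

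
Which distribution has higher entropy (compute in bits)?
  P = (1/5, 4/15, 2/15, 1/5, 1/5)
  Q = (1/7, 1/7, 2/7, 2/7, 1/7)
P

Computing entropies in bits:
H(P) = 2.2892
H(Q) = 2.2359

Distribution P has higher entropy.

Intuition: The distribution closer to uniform (more spread out) has higher entropy.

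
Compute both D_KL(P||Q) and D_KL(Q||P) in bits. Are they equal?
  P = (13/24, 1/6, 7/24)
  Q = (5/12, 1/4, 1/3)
D_KL(P||Q) = 0.0513, D_KL(Q||P) = 0.0527

KL divergence is not symmetric: D_KL(P||Q) ≠ D_KL(Q||P) in general.

D_KL(P||Q) = 0.0513 bits
D_KL(Q||P) = 0.0527 bits

No, they are not equal!

This asymmetry is why KL divergence is not a true distance metric.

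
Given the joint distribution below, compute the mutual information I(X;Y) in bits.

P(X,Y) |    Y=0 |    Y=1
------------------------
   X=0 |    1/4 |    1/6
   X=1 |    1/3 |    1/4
0.0006 bits

Mutual information: I(X;Y) = H(X) + H(Y) - H(X,Y)

Marginals:
P(X) = (5/12, 7/12), H(X) = 0.9799 bits
P(Y) = (7/12, 5/12), H(Y) = 0.9799 bits

Joint entropy: H(X,Y) = 1.9591 bits

I(X;Y) = 0.9799 + 0.9799 - 1.9591 = 0.0006 bits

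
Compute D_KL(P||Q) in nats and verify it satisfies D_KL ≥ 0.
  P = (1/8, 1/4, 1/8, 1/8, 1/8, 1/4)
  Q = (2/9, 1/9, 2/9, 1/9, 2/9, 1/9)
0.2044 nats

KL divergence satisfies the Gibbs inequality: D_KL(P||Q) ≥ 0 for all distributions P, Q.

D_KL(P||Q) = Σ p(x) log(p(x)/q(x))
Term by term:
  x=0: 1/8 × log_e[(1/8)/(2/9)] = -0.0719
  x=1: 1/4 × log_e[(1/4)/(1/9)] = 0.2027
  x=2: 1/8 × log_e[(1/8)/(2/9)] = -0.0719
  x=3: 1/8 × log_e[(1/8)/(1/9)] = 0.0147
  x=4: 1/8 × log_e[(1/8)/(2/9)] = -0.0719
  x=5: 1/4 × log_e[(1/4)/(1/9)] = 0.2027
D_KL(P||Q) = 0.2044 nats

D_KL(P||Q) = 0.2044 ≥ 0 ✓

This non-negativity is a fundamental property: relative entropy cannot be negative because it measures how different Q is from P.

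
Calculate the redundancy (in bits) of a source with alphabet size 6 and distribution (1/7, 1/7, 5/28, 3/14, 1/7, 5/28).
0.0179 bits

Redundancy measures how far a source is from maximum entropy:
R = H_max - H(X)

Maximum entropy for 6 symbols: H_max = log_2(6) = 2.5850 bits
Actual entropy: H(X) = 2.5670 bits
Redundancy: R = 2.5850 - 2.5670 = 0.0179 bits

This redundancy represents potential for compression: the source could be compressed by 0.0179 bits per symbol.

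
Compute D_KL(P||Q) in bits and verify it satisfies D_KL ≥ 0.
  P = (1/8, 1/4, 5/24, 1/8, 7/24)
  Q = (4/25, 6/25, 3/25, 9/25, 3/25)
0.3190 bits

KL divergence satisfies the Gibbs inequality: D_KL(P||Q) ≥ 0 for all distributions P, Q.

D_KL(P||Q) = Σ p(x) log(p(x)/q(x))
Term by term:
  x=0: 1/8 × log_2[(1/8)/(4/25)] = -0.0445
  x=1: 1/4 × log_2[(1/4)/(6/25)] = 0.0147
  x=2: 5/24 × log_2[(5/24)/(3/25)] = 0.1658
  x=3: 1/8 × log_2[(1/8)/(9/25)] = -0.1908
  x=4: 7/24 × log_2[(7/24)/(3/25)] = 0.3737
D_KL(P||Q) = 0.3190 bits

D_KL(P||Q) = 0.3190 ≥ 0 ✓

This non-negativity is a fundamental property: relative entropy cannot be negative because it measures how different Q is from P.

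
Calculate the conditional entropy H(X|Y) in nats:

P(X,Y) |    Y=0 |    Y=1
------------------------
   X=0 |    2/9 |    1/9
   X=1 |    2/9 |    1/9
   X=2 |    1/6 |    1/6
1.0858 nats

Using the chain rule: H(X|Y) = H(X,Y) - H(Y)

First, compute H(X,Y) = 1.7540 nats

Marginal P(Y) = (11/18, 7/18)
H(Y) = 0.6682 nats

H(X|Y) = H(X,Y) - H(Y) = 1.7540 - 0.6682 = 1.0858 nats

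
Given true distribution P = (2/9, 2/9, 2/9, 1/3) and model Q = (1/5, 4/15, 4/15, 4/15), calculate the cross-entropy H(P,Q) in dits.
0.6018 dits

Cross-entropy: H(P,Q) = -Σ p(x) log q(x)

Alternatively: H(P,Q) = H(P) + D_KL(P||Q)
H(P) = 0.5945 dits
D_KL(P||Q) = 0.0073 dits

H(P,Q) = 0.5945 + 0.0073 = 0.6018 dits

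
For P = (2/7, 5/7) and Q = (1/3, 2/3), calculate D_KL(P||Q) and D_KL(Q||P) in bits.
D_KL(P||Q) = 0.0076, D_KL(Q||P) = 0.0078

KL divergence is not symmetric: D_KL(P||Q) ≠ D_KL(Q||P) in general.

D_KL(P||Q) = 0.0076 bits
D_KL(Q||P) = 0.0078 bits

No, they are not equal!

This asymmetry is why KL divergence is not a true distance metric.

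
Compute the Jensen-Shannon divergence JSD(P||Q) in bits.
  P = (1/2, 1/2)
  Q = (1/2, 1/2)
0.0000 bits

Jensen-Shannon divergence is:
JSD(P||Q) = 0.5 × D_KL(P||M) + 0.5 × D_KL(Q||M)
where M = 0.5 × (P + Q) is the mixture distribution.

M = 0.5 × (1/2, 1/2) + 0.5 × (1/2, 1/2) = (1/2, 1/2)

D_KL(P||M) = 0.0000 bits
D_KL(Q||M) = 0.0000 bits

JSD(P||Q) = 0.5 × 0.0000 + 0.5 × 0.0000 = 0.0000 bits

Unlike KL divergence, JSD is symmetric and bounded: 0 ≤ JSD ≤ log(2).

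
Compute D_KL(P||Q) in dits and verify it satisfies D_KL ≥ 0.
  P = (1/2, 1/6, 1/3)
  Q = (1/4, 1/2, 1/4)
0.1126 dits

KL divergence satisfies the Gibbs inequality: D_KL(P||Q) ≥ 0 for all distributions P, Q.

D_KL(P||Q) = Σ p(x) log(p(x)/q(x))
Term by term:
  x=0: 1/2 × log_10[(1/2)/(1/4)] = 0.1505
  x=1: 1/6 × log_10[(1/6)/(1/2)] = -0.0795
  x=2: 1/3 × log_10[(1/3)/(1/4)] = 0.0416
D_KL(P||Q) = 0.1126 dits

D_KL(P||Q) = 0.1126 ≥ 0 ✓

This non-negativity is a fundamental property: relative entropy cannot be negative because it measures how different Q is from P.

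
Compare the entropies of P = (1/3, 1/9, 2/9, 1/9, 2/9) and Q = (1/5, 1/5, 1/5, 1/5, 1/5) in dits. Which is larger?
Q

Computing entropies in dits:
H(P) = 0.6614
H(Q) = 0.6990

Distribution Q has higher entropy.

Intuition: The distribution closer to uniform (more spread out) has higher entropy.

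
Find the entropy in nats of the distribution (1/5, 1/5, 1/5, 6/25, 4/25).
1.6014 nats

Shannon entropy is H(X) = -Σ p(x) log p(x).

For P = (1/5, 1/5, 1/5, 6/25, 4/25):
H = -1/5 × log_e(1/5) -1/5 × log_e(1/5) -1/5 × log_e(1/5) -6/25 × log_e(6/25) -4/25 × log_e(4/25)
H = 1.6014 nats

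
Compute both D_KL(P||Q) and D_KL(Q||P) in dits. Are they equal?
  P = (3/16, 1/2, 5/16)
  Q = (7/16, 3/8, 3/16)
D_KL(P||Q) = 0.0628, D_KL(Q||P) = 0.0725

KL divergence is not symmetric: D_KL(P||Q) ≠ D_KL(Q||P) in general.

D_KL(P||Q) = 0.0628 dits
D_KL(Q||P) = 0.0725 dits

No, they are not equal!

This asymmetry is why KL divergence is not a true distance metric.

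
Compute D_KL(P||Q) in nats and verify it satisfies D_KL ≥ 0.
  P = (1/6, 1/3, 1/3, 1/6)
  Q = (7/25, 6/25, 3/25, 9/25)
0.2352 nats

KL divergence satisfies the Gibbs inequality: D_KL(P||Q) ≥ 0 for all distributions P, Q.

D_KL(P||Q) = Σ p(x) log(p(x)/q(x))
Term by term:
  x=0: 1/6 × log_e[(1/6)/(7/25)] = -0.0865
  x=1: 1/3 × log_e[(1/3)/(6/25)] = 0.1095
  x=2: 1/3 × log_e[(1/3)/(3/25)] = 0.3406
  x=3: 1/6 × log_e[(1/6)/(9/25)] = -0.1284
D_KL(P||Q) = 0.2352 nats

D_KL(P||Q) = 0.2352 ≥ 0 ✓

This non-negativity is a fundamental property: relative entropy cannot be negative because it measures how different Q is from P.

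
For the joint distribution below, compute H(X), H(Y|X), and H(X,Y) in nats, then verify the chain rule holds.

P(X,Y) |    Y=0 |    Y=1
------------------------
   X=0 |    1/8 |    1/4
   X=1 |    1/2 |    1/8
H(X,Y) = 1.2130, H(X) = 0.6616, H(Y|X) = 0.5514 (all in nats)

Chain rule: H(X,Y) = H(X) + H(Y|X)

Left side — joint entropy directly:
H(X,Y) = -Σ p(x,y) log p(x,y) = 1.2130 nats

Right side — compute H(Y|X) from the conditional distributions:
P(X) = (3/8, 5/8), so H(X) = 0.6616 nats
H(Y|X) = Σ_x P(X=x) · H(Y|X=x):
  P(Y|X=0) = (1/3, 2/3), H(Y|X=0) = 0.6365, weight P(X=0) = 3/8
  P(Y|X=1) = (4/5, 1/5), H(Y|X=1) = 0.5004, weight P(X=1) = 5/8
H(Y|X) = 0.5514 nats

H(X) + H(Y|X) = 0.6616 + 0.5514 = 1.2130 nats

Both sides equal 1.2130 nats. ✓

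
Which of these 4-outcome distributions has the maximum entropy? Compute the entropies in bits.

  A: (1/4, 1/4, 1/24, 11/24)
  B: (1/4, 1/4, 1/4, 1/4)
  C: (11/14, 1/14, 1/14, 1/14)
B

For a discrete distribution over n outcomes, entropy is maximized by the uniform distribution.

Computing entropies:
H(A) = 1.7069 bits
H(B) = 2.0000 bits
H(C) = 1.0892 bits

The uniform distribution (where all probabilities equal 1/4) achieves the maximum entropy of log_2(4) = 2.0000 bits.

Distribution B has the highest entropy.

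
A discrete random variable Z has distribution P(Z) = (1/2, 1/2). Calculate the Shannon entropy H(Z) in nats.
0.6931 nats

Shannon entropy is H(X) = -Σ p(x) log p(x).

For P = (1/2, 1/2):
H = -1/2 × log_e(1/2) -1/2 × log_e(1/2)
H = 0.6931 nats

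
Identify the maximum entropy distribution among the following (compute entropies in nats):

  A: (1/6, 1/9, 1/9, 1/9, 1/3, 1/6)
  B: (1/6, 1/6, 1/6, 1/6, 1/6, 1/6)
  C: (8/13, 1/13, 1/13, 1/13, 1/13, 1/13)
B

For a discrete distribution over n outcomes, entropy is maximized by the uniform distribution.

Computing entropies:
H(A) = 1.6959 nats
H(B) = 1.7918 nats
H(C) = 1.2853 nats

The uniform distribution (where all probabilities equal 1/6) achieves the maximum entropy of log_e(6) = 1.7918 nats.

Distribution B has the highest entropy.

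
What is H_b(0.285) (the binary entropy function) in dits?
0.2595 dits

The binary entropy function is:
H(p) = -p log(p) - (1-p) log(1-p)

H(0.285) = -0.285 × log_10(0.285) - 0.715 × log_10(0.715)
H(0.285) = 0.2595 dits

Note: Binary entropy is maximized at p=0.5 (H=1 bit) and minimized at p=0 or p=1 (H=0).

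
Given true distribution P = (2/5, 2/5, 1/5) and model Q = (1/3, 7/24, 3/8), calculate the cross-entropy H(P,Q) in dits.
0.4901 dits

Cross-entropy: H(P,Q) = -Σ p(x) log q(x)

Alternatively: H(P,Q) = H(P) + D_KL(P||Q)
H(P) = 0.4581 dits
D_KL(P||Q) = 0.0319 dits

H(P,Q) = 0.4581 + 0.0319 = 0.4901 dits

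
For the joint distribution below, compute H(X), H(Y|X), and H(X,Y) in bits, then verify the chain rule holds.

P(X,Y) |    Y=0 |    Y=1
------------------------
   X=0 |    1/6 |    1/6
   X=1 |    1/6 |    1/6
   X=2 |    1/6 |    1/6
H(X,Y) = 2.5850, H(X) = 1.5850, H(Y|X) = 1.0000 (all in bits)

Chain rule: H(X,Y) = H(X) + H(Y|X)

Left side — joint entropy directly:
H(X,Y) = -Σ p(x,y) log p(x,y) = 2.5850 bits

Right side — compute H(Y|X) from the conditional distributions:
P(X) = (1/3, 1/3, 1/3), so H(X) = 1.5850 bits
H(Y|X) = Σ_x P(X=x) · H(Y|X=x):
  P(Y|X=0) = (1/2, 1/2), H(Y|X=0) = 1.0000, weight P(X=0) = 1/3
  P(Y|X=1) = (1/2, 1/2), H(Y|X=1) = 1.0000, weight P(X=1) = 1/3
  P(Y|X=2) = (1/2, 1/2), H(Y|X=2) = 1.0000, weight P(X=2) = 1/3
H(Y|X) = 1.0000 bits

H(X) + H(Y|X) = 1.5850 + 1.0000 = 2.5850 bits

Both sides equal 2.5850 bits. ✓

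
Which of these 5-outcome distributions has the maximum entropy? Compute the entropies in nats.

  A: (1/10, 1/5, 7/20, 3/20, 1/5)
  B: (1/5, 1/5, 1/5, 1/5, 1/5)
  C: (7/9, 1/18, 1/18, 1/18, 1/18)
B

For a discrete distribution over n outcomes, entropy is maximized by the uniform distribution.

Computing entropies:
H(A) = 1.5260 nats
H(B) = 1.6094 nats
H(C) = 0.8378 nats

The uniform distribution (where all probabilities equal 1/5) achieves the maximum entropy of log_e(5) = 1.6094 nats.

Distribution B has the highest entropy.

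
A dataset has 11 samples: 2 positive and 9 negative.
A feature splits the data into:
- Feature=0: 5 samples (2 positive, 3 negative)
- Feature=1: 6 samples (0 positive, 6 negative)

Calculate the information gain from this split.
0.2427 bits

Information Gain = H(Y) - H(Y|Feature)

Before split:
P(positive) = 2/11 = 0.1818
H(Y) = 0.6840 bits

After split:
Feature=0: H = 0.9710 bits (weight = 5/11)
Feature=1: H = 0.0000 bits (weight = 6/11)
H(Y|Feature) = (5/11)×0.9710 + (6/11)×0.0000 = 0.4413 bits

Information Gain = 0.6840 - 0.4413 = 0.2427 bits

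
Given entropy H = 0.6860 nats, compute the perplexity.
1.9858

Perplexity is e^H (or exp(H) for natural log).

H = 0.6860 nats
Perplexity = e^0.6860 = 1.9858

Interpretation: The model's uncertainty is equivalent to choosing uniformly among 2.0 options.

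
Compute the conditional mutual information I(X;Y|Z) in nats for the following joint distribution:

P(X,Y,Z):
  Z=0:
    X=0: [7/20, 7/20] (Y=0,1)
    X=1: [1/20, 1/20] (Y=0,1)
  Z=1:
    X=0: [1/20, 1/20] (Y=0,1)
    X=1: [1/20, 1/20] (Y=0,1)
0.0000 nats

Conditional mutual information: I(X;Y|Z) = H(X|Z) + H(Y|Z) - H(X,Y|Z)

H(Z) = 0.5004
H(X,Z) = 0.9404 → H(X|Z) = 0.4400
H(Y,Z) = 1.1935 → H(Y|Z) = 0.6931
H(X,Y,Z) = 1.6336 → H(X,Y|Z) = 1.1332

I(X;Y|Z) = 0.4400 + 0.6931 - 1.1332 = 0.0000 nats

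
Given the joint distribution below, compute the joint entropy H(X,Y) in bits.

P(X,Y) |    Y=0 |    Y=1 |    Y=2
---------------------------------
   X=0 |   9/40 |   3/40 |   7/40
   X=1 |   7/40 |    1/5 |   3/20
2.5195 bits

Joint entropy is H(X,Y) = -Σ_{x,y} p(x,y) log p(x,y).

Summing over all non-zero entries:
H(X,Y) = -[9/40·log_2(9/40) + 3/40·log_2(3/40) + 7/40·log_2(7/40) + 7/40·log_2(7/40) + 1/5·log_2(1/5) + 3/20·log_2(3/20)]
H(X,Y) = 2.5195 bits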